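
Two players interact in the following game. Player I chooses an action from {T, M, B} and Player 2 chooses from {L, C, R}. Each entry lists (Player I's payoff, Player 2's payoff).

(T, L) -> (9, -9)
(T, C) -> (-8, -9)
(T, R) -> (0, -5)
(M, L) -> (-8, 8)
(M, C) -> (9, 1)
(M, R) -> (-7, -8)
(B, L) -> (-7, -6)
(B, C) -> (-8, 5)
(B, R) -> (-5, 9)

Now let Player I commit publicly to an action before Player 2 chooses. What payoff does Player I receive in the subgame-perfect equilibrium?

Solve by backward induction (Player I leads).
- T: Player 2 compares -9, -9, -5 and picks R; Player I would get 0.
- M: Player 2 compares 8, 1, -8 and picks L; Player I would get -8.
- B: Player 2 compares -6, 5, 9 and picks R; Player I would get -5.
Among 0, -8, -5, the best is 0 at T. Subgame-perfect outcome: (T, R) with payoffs (0, -5).

0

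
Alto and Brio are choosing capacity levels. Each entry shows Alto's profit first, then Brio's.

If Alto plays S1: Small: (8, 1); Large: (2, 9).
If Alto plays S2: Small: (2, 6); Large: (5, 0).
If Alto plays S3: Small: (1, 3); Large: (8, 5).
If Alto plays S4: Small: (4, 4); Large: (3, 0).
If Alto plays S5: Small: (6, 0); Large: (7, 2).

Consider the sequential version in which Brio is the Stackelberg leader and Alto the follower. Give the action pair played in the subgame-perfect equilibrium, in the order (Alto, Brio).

(S3, Large)

Backward induction with Brio moving first.
- Small: BR = S1, leader payoff 1.
- Large: BR = S3, leader payoff 5.
Maximizing over 1, 5, Brio chooses Large. Subgame-perfect outcome: (S3, Large) with payoffs (8, 5).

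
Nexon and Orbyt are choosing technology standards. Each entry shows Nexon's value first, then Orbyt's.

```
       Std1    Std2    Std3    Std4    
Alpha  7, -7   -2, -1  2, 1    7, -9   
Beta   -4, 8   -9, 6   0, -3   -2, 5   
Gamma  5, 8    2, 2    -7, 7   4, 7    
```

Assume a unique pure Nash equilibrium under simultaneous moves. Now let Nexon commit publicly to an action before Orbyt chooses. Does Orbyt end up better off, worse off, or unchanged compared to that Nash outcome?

Orbyt best-responds to each possible Nexon move:
- Alpha → Orbyt plays Std3 (best of -7, -1, 1, -9); Nexon gets 2.
- Beta → Orbyt plays Std1 (best of 8, 6, -3, 5); Nexon gets -4.
- Gamma → Orbyt plays Std1 (best of 8, 2, 7, 7); Nexon gets 5.
Maximizing over 2, -4, 5, Nexon chooses Gamma. Subgame-perfect outcome: (Gamma, Std1) with payoffs (5, 8).
Now find the simultaneous Nash equilibrium.
Nexon's best replies: Std1→Alpha; Std2→Gamma; Std3→Alpha; Std4→Alpha.
Orbyt's best replies: Alpha→Std3; Beta→Std1; Gamma→Std1.
The unique mutual best reply is (Alpha, Std3), giving (2, 1).
Orbyt earns 8 sequentially versus 1 at the Nash outcome: better off.

better off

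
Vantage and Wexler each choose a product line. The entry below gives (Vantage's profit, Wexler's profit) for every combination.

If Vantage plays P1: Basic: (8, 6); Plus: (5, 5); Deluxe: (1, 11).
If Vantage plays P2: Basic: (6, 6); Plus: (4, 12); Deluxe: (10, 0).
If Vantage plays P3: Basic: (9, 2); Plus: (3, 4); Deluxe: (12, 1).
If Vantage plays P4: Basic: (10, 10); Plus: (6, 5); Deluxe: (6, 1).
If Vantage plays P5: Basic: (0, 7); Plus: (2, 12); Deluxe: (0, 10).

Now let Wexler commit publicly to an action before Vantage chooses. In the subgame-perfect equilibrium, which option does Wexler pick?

Basic

Solve by backward induction (Wexler leads).
- Basic: BR = P4, leader payoff 10.
- Plus: BR = P4, leader payoff 5.
- Deluxe: BR = P3, leader payoff 1.
Maximizing over 10, 5, 1, Wexler chooses Basic. Subgame-perfect outcome: (P4, Basic) with payoffs (10, 10).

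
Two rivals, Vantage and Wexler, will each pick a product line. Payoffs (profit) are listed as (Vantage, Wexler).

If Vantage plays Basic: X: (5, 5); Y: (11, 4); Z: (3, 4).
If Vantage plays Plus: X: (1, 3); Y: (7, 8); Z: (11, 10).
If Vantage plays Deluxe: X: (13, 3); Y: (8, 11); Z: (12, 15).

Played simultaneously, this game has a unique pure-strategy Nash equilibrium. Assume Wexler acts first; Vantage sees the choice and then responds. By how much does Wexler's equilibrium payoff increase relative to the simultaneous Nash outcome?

Backward induction with Wexler moving first.
- X: Vantage compares 5, 1, 13 and picks Deluxe; Wexler would get 3.
- Y: Vantage compares 11, 7, 8 and picks Basic; Wexler would get 4.
- Z: Vantage compares 3, 11, 12 and picks Deluxe; Wexler would get 15.
Among 3, 4, 15, the best is 15 at Z. Subgame-perfect outcome: (Deluxe, Z) with payoffs (12, 15).
For the simultaneous game, intersect best replies.
Vantage's best replies: X→Deluxe; Y→Basic; Z→Deluxe.
Wexler's best replies: Basic→X; Plus→Z; Deluxe→Z.
The unique mutual best reply is (Deluxe, Z), giving (12, 15).
Wexler's commitment gain: 15 − 15 = 0.

0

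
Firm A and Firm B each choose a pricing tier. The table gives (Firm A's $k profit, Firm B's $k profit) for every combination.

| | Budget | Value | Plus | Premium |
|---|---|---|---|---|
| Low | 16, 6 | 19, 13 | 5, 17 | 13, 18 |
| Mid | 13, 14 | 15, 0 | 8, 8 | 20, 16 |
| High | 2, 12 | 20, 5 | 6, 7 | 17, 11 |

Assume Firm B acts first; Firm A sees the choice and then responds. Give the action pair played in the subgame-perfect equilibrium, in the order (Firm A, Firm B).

Backward induction with Firm B moving first.
- Budget → Firm A plays Low (best of 16, 13, 2); Firm B gets 6.
- Value → Firm A plays High (best of 19, 15, 20); Firm B gets 5.
- Plus → Firm A plays Mid (best of 5, 8, 6); Firm B gets 8.
- Premium → Firm A plays Mid (best of 13, 20, 17); Firm B gets 16.
Firm B's induced payoffs are 6, 5, 8, 16, so Firm B commits to Premium. Subgame-perfect outcome: (Mid, Premium) with payoffs (20, 16).

(Mid, Premium)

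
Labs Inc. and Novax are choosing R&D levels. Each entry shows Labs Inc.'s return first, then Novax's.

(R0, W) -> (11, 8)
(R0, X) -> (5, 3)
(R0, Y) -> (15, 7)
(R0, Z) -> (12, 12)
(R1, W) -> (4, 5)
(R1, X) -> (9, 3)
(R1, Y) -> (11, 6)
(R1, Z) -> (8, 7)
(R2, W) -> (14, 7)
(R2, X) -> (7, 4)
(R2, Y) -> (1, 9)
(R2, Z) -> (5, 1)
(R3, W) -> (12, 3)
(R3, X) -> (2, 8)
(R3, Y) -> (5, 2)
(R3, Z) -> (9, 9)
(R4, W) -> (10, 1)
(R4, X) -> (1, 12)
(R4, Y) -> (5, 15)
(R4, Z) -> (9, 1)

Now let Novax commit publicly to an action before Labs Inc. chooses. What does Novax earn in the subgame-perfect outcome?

Work backward from Labs Inc.'s decision.
- W: BR = R2, leader payoff 7.
- X: BR = R1, leader payoff 3.
- Y: BR = R0, leader payoff 7.
- Z: BR = R0, leader payoff 12.
Maximizing over 7, 3, 7, 12, Novax chooses Z. Subgame-perfect outcome: (R0, Z) with payoffs (12, 12).

12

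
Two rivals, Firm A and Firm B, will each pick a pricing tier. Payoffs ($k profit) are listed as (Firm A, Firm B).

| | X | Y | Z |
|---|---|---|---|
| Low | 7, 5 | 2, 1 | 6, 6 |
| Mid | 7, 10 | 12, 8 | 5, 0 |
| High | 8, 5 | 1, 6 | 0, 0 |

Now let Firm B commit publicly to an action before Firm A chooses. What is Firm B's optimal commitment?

Work backward from Firm A's decision.
- X: Firm A compares 7, 7, 8 and picks High; Firm B would get 5.
- Y: Firm A compares 2, 12, 1 and picks Mid; Firm B would get 8.
- Z: Firm A compares 6, 5, 0 and picks Low; Firm B would get 6.
Firm B's induced payoffs are 5, 8, 6, so Firm B commits to Y. Subgame-perfect outcome: (Mid, Y) with payoffs (12, 8).

Y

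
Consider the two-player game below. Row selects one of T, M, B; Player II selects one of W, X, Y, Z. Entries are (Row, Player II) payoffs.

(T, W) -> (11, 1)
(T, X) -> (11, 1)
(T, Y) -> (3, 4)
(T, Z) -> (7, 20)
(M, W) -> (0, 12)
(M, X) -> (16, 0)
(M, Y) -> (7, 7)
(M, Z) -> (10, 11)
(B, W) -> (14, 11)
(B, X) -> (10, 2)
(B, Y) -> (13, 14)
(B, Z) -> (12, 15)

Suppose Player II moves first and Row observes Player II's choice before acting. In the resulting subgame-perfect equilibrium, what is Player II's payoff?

Solve by backward induction (Player II leads).
- W: Row compares 11, 0, 14 and picks B; Player II would get 11.
- X: Row compares 11, 16, 10 and picks M; Player II would get 0.
- Y: Row compares 3, 7, 13 and picks B; Player II would get 14.
- Z: Row compares 7, 10, 12 and picks B; Player II would get 15.
Player II's induced payoffs are 11, 0, 14, 15, so Player II commits to Z. Subgame-perfect outcome: (B, Z) with payoffs (12, 15).

15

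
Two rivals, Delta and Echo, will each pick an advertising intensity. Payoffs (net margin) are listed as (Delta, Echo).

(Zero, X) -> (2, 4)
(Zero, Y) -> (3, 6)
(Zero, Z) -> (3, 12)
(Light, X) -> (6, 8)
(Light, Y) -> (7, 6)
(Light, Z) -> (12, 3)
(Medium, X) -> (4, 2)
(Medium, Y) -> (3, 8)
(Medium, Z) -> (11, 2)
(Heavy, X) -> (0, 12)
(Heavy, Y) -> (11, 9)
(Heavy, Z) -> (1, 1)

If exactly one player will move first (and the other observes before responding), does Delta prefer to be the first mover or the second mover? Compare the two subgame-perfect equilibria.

If Delta leads: Echo's best replies are Zero→Z, Light→X, Medium→Y, Heavy→X; Delta's induced payoffs 3, 6, 3, 0; outcome (Light, X), payoffs (6, 8).
If Echo leads: Delta's best replies are X→Light, Y→Heavy, Z→Light; Echo's induced payoffs 8, 9, 3; outcome (Heavy, Y), payoffs (11, 9).
Delta gets 6 moving first and 11 moving second, so Delta prefers to move second.

second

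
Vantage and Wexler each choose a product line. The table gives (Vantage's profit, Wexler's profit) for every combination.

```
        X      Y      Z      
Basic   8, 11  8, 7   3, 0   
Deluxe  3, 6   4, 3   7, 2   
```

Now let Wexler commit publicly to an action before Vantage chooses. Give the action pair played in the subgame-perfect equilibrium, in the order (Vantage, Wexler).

(Basic, X)

Work backward from Vantage's decision.
- X: BR = Basic, leader payoff 11.
- Y: BR = Basic, leader payoff 7.
- Z: BR = Deluxe, leader payoff 2.
Maximizing over 11, 7, 2, Wexler chooses X. Subgame-perfect outcome: (Basic, X) with payoffs (8, 11).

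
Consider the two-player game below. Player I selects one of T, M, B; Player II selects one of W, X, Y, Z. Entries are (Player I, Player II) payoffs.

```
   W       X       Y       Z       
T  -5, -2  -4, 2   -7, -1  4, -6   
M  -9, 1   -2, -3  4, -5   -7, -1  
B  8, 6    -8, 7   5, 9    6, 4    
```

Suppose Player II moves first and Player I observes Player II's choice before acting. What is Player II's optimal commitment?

Y

Player I best-responds to each possible Player II move:
- W: Player I compares -5, -9, 8 and picks B; Player II would get 6.
- X: Player I compares -4, -2, -8 and picks M; Player II would get -3.
- Y: Player I compares -7, 4, 5 and picks B; Player II would get 9.
- Z: Player I compares 4, -7, 6 and picks B; Player II would get 4.
Maximizing over 6, -3, 9, 4, Player II chooses Y. Subgame-perfect outcome: (B, Y) with payoffs (5, 9).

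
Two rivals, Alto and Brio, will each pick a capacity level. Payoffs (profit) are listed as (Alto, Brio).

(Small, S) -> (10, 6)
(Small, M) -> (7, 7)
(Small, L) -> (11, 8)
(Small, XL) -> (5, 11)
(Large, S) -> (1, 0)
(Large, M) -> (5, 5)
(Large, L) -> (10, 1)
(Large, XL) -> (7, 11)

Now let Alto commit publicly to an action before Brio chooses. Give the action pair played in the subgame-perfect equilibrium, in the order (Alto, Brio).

Backward induction with Alto moving first.
- Small → Brio plays XL (best of 6, 7, 8, 11); Alto gets 5.
- Large → Brio plays XL (best of 0, 5, 1, 11); Alto gets 7.
Among 5, 7, the best is 7 at Large. Subgame-perfect outcome: (Large, XL) with payoffs (7, 11).

(Large, XL)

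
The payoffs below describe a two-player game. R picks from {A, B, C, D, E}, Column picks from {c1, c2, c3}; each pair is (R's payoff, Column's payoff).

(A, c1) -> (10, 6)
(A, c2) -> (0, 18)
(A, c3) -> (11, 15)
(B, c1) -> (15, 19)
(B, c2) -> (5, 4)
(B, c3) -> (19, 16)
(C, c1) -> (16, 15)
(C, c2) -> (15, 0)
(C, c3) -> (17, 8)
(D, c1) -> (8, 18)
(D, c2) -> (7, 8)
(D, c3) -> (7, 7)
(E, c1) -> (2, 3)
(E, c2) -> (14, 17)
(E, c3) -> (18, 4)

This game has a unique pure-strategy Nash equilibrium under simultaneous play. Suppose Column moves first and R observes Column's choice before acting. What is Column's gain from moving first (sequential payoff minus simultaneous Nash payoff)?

Backward induction with Column moving first.
- c1: R compares 10, 15, 16, 8, 2 and picks C; Column would get 15.
- c2: R compares 0, 5, 15, 7, 14 and picks C; Column would get 0.
- c3: R compares 11, 19, 17, 7, 18 and picks B; Column would get 16.
Maximizing over 15, 0, 16, Column chooses c3. Subgame-perfect outcome: (B, c3) with payoffs (19, 16).
Now find the simultaneous Nash equilibrium.
R's best replies: c1→C; c2→C; c3→B.
Column's best replies: A→c2; B→c1; C→c1; D→c1; E→c2.
The unique mutual best reply is (C, c1), giving (16, 15).
Column's commitment gain: 16 − 15 = 1.

1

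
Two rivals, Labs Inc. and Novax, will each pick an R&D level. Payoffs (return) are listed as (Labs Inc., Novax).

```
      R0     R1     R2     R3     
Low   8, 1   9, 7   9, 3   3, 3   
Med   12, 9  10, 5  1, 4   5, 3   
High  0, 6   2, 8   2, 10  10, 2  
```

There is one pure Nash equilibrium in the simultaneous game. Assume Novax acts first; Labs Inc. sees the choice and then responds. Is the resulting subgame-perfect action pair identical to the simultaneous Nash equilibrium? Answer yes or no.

Backward induction with Novax moving first.
- R0 → Labs Inc. plays Med (best of 8, 12, 0); Novax gets 9.
- R1 → Labs Inc. plays Med (best of 9, 10, 2); Novax gets 5.
- R2 → Labs Inc. plays Low (best of 9, 1, 2); Novax gets 3.
- R3 → Labs Inc. plays High (best of 3, 5, 10); Novax gets 2.
Novax's induced payoffs are 9, 5, 3, 2, so Novax commits to R0. Subgame-perfect outcome: (Med, R0) with payoffs (12, 9).
Under simultaneous play:
Labs Inc.'s best replies: R0→Med; R1→Med; R2→Low; R3→High.
Novax's best replies: Low→R1; Med→R0; High→R2.
The unique mutual best reply is (Med, R0), giving (12, 9).
Sequential outcome (Med, R0) coincides with the Nash profile (Med, R0).

yes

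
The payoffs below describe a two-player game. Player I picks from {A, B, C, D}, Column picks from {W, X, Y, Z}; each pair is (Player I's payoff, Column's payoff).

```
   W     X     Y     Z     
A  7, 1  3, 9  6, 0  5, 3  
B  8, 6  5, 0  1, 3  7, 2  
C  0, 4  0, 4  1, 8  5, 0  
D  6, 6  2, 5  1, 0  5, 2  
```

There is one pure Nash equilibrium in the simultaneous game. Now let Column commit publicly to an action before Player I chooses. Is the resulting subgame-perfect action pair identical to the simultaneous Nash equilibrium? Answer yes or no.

Solve by backward induction (Column leads).
- W: Player I compares 7, 8, 0, 6 and picks B; Column would get 6.
- X: Player I compares 3, 5, 0, 2 and picks B; Column would get 0.
- Y: Player I compares 6, 1, 1, 1 and picks A; Column would get 0.
- Z: Player I compares 5, 7, 5, 5 and picks B; Column would get 2.
Maximizing over 6, 0, 0, 2, Column chooses W. Subgame-perfect outcome: (B, W) with payoffs (8, 6).
Under simultaneous play:
Player I's best replies: W→B; X→B; Y→A; Z→B.
Column's best replies: A→X; B→W; C→Y; D→W.
The unique mutual best reply is (B, W), giving (8, 6).
Sequential outcome (B, W) coincides with the Nash profile (B, W).

yes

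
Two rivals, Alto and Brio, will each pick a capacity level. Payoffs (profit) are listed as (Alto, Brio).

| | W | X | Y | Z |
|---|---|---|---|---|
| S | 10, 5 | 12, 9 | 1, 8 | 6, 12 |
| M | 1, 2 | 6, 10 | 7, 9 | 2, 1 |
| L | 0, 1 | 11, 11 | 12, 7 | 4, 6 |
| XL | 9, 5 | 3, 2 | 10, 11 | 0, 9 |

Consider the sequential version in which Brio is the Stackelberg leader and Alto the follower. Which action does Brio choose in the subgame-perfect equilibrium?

Work backward from Alto's decision.
- W: Alto compares 10, 1, 0, 9 and picks S; Brio would get 5.
- X: Alto compares 12, 6, 11, 3 and picks S; Brio would get 9.
- Y: Alto compares 1, 7, 12, 10 and picks L; Brio would get 7.
- Z: Alto compares 6, 2, 4, 0 and picks S; Brio would get 12.
Among 5, 9, 7, 12, the best is 12 at Z. Subgame-perfect outcome: (S, Z) with payoffs (6, 12).

Z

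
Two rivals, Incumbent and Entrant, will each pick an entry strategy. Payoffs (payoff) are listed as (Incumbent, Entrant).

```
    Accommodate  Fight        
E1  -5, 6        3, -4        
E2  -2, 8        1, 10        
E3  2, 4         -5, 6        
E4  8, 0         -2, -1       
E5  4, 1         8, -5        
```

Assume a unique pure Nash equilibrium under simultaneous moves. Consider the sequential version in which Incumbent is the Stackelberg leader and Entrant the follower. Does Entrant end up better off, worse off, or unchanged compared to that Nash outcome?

Entrant best-responds to each possible Incumbent move:
- E1: Entrant compares 6, -4 and picks Accommodate; Incumbent would get -5.
- E2: Entrant compares 8, 10 and picks Fight; Incumbent would get 1.
- E3: Entrant compares 4, 6 and picks Fight; Incumbent would get -5.
- E4: Entrant compares 0, -1 and picks Accommodate; Incumbent would get 8.
- E5: Entrant compares 1, -5 and picks Accommodate; Incumbent would get 4.
Maximizing over -5, 1, -5, 8, 4, Incumbent chooses E4. Subgame-perfect outcome: (E4, Accommodate) with payoffs (8, 0).
Under simultaneous play:
Incumbent's best replies: Accommodate→E4; Fight→E5.
Entrant's best replies: E1→Accommodate; E2→Fight; E3→Fight; E4→Accommodate; E5→Accommodate.
The unique mutual best reply is (E4, Accommodate), giving (8, 0).
Entrant earns 0 sequentially versus 0 at the Nash outcome: unchanged.

unchanged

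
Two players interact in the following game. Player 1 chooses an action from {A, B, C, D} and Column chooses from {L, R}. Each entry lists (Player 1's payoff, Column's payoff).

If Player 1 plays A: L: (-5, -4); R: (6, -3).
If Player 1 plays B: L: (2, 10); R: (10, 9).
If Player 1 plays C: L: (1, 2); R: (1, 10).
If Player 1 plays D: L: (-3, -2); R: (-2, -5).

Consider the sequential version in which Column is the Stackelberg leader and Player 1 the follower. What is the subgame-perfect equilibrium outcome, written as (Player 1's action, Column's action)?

(B, L)

Solve by backward induction (Column leads).
- L: Player 1 compares -5, 2, 1, -3 and picks B; Column would get 10.
- R: Player 1 compares 6, 10, 1, -2 and picks B; Column would get 9.
Maximizing over 10, 9, Column chooses L. Subgame-perfect outcome: (B, L) with payoffs (2, 10).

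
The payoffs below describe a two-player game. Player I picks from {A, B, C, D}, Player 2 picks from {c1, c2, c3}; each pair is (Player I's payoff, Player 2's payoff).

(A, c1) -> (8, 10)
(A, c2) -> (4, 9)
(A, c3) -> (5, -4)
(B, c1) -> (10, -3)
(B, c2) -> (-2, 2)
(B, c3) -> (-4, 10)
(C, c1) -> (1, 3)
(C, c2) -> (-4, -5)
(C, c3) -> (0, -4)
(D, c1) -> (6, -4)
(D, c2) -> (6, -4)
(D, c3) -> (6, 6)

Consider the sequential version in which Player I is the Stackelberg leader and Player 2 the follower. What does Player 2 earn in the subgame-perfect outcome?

Backward induction with Player I moving first.
- A: BR = c1, leader payoff 8.
- B: BR = c3, leader payoff -4.
- C: BR = c1, leader payoff 1.
- D: BR = c3, leader payoff 6.
Maximizing over 8, -4, 1, 6, Player I chooses A. Subgame-perfect outcome: (A, c1) with payoffs (8, 10).

10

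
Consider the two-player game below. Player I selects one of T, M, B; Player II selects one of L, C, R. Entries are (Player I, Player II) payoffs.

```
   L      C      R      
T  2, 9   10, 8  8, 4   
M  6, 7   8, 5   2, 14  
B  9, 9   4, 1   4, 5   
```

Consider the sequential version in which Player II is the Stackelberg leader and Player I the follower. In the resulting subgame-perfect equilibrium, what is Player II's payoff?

Work backward from Player I's decision.
- L → Player I plays B (best of 2, 6, 9); Player II gets 9.
- C → Player I plays T (best of 10, 8, 4); Player II gets 8.
- R → Player I plays T (best of 8, 2, 4); Player II gets 4.
Player II's induced payoffs are 9, 8, 4, so Player II commits to L. Subgame-perfect outcome: (B, L) with payoffs (9, 9).

9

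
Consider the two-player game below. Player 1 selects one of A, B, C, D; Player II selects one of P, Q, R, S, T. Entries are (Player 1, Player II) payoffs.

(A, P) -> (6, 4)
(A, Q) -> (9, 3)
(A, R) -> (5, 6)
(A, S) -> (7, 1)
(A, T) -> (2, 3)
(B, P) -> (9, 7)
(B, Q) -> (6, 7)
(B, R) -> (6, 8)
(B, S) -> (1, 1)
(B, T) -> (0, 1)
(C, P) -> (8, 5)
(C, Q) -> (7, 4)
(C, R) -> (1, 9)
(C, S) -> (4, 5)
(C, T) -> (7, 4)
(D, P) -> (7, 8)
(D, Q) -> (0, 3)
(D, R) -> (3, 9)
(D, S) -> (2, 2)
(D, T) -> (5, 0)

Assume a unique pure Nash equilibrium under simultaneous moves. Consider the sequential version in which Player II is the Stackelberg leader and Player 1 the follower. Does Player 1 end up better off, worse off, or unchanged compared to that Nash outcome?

unchanged

Backward induction with Player II moving first.
- P: Player 1 compares 6, 9, 8, 7 and picks B; Player II would get 7.
- Q: Player 1 compares 9, 6, 7, 0 and picks A; Player II would get 3.
- R: Player 1 compares 5, 6, 1, 3 and picks B; Player II would get 8.
- S: Player 1 compares 7, 1, 4, 2 and picks A; Player II would get 1.
- T: Player 1 compares 2, 0, 7, 5 and picks C; Player II would get 4.
Maximizing over 7, 3, 8, 1, 4, Player II chooses R. Subgame-perfect outcome: (B, R) with payoffs (6, 8).
Now find the simultaneous Nash equilibrium.
Player 1's best replies: P→B; Q→A; R→B; S→A; T→C.
Player II's best replies: A→R; B→R; C→R; D→R.
Only (B, R) has each player best-responding; Nash payoffs (6, 8).
Player 1 earns 6 sequentially versus 6 at the Nash outcome: unchanged.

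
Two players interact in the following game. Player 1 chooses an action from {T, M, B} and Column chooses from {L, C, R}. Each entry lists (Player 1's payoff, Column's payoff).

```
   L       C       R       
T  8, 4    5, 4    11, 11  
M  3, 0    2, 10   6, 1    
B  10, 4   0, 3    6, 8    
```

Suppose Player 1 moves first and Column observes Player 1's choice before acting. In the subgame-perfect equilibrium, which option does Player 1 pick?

T

Backward induction with Player 1 moving first.
- T → Column plays R (best of 4, 4, 11); Player 1 gets 11.
- M → Column plays C (best of 0, 10, 1); Player 1 gets 2.
- B → Column plays R (best of 4, 3, 8); Player 1 gets 6.
Maximizing over 11, 2, 6, Player 1 chooses T. Subgame-perfect outcome: (T, R) with payoffs (11, 11).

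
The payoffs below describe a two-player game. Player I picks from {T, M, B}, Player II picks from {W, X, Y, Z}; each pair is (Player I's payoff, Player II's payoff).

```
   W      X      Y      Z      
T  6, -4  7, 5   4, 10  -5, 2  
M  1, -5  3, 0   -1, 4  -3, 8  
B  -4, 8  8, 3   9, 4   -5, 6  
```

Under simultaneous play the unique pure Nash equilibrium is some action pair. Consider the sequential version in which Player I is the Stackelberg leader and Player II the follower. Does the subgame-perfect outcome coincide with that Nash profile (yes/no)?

no

Solve by backward induction (Player I leads).
- T → Player II plays Y (best of -4, 5, 10, 2); Player I gets 4.
- M → Player II plays Z (best of -5, 0, 4, 8); Player I gets -3.
- B → Player II plays W (best of 8, 3, 4, 6); Player I gets -4.
Among 4, -3, -4, the best is 4 at T. Subgame-perfect outcome: (T, Y) with payoffs (4, 10).
Now find the simultaneous Nash equilibrium.
Player I's best replies: W→T; X→B; Y→B; Z→M.
Player II's best replies: T→Y; M→Z; B→W.
Only (M, Z) has each player best-responding; Nash payoffs (-3, 8).
Sequential outcome (T, Y) differs from the Nash profile (M, Z).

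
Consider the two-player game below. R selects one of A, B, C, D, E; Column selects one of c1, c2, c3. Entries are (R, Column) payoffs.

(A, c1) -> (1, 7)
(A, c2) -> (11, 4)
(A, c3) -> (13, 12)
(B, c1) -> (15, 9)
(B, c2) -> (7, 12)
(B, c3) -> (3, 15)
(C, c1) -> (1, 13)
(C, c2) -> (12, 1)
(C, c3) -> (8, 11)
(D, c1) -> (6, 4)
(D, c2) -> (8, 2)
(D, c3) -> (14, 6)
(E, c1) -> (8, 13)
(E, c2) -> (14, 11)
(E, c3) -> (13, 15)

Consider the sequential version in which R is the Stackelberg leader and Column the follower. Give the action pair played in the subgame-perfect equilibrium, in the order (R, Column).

Column best-responds to each possible R move:
- A: Column compares 7, 4, 12 and picks c3; R would get 13.
- B: Column compares 9, 12, 15 and picks c3; R would get 3.
- C: Column compares 13, 1, 11 and picks c1; R would get 1.
- D: Column compares 4, 2, 6 and picks c3; R would get 14.
- E: Column compares 13, 11, 15 and picks c3; R would get 13.
Among 13, 3, 1, 14, 13, the best is 14 at D. Subgame-perfect outcome: (D, c3) with payoffs (14, 6).

(D, c3)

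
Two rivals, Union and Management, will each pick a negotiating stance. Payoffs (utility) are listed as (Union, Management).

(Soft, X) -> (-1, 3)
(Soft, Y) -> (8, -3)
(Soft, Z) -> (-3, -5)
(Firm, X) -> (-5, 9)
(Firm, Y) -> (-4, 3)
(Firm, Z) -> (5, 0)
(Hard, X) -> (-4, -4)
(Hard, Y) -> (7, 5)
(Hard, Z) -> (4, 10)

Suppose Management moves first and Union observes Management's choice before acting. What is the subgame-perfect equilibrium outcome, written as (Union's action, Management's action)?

(Soft, X)

Work backward from Union's decision.
- X → Union plays Soft (best of -1, -5, -4); Management gets 3.
- Y → Union plays Soft (best of 8, -4, 7); Management gets -3.
- Z → Union plays Firm (best of -3, 5, 4); Management gets 0.
Management's induced payoffs are 3, -3, 0, so Management commits to X. Subgame-perfect outcome: (Soft, X) with payoffs (-1, 3).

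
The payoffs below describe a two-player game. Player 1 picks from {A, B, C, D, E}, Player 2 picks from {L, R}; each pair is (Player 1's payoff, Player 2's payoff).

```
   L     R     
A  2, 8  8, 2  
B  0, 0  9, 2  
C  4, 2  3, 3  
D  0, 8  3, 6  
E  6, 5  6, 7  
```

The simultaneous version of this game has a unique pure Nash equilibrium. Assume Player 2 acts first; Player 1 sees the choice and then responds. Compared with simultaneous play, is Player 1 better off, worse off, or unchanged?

Player 1 best-responds to each possible Player 2 move:
- L: Player 1 compares 2, 0, 4, 0, 6 and picks E; Player 2 would get 5.
- R: Player 1 compares 8, 9, 3, 3, 6 and picks B; Player 2 would get 2.
Player 2's induced payoffs are 5, 2, so Player 2 commits to L. Subgame-perfect outcome: (E, L) with payoffs (6, 5).
Now find the simultaneous Nash equilibrium.
Player 1's best replies: L→E; R→B.
Player 2's best replies: A→L; B→R; C→R; D→L; E→R.
The unique mutual best reply is (B, R), giving (9, 2).
Player 1 earns 6 sequentially versus 9 at the Nash outcome: worse off.

worse off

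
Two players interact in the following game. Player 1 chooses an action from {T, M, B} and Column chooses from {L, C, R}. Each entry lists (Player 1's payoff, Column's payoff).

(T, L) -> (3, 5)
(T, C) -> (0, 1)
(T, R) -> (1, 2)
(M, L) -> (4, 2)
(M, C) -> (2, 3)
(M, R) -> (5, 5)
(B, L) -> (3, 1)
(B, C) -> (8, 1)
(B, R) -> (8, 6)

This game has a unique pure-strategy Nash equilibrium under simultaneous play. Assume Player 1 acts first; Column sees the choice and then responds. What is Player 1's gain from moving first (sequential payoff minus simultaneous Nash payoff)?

Backward induction with Player 1 moving first.
- T → Column plays L (best of 5, 1, 2); Player 1 gets 3.
- M → Column plays R (best of 2, 3, 5); Player 1 gets 5.
- B → Column plays R (best of 1, 1, 6); Player 1 gets 8.
Player 1's induced payoffs are 3, 5, 8, so Player 1 commits to B. Subgame-perfect outcome: (B, R) with payoffs (8, 6).
Now find the simultaneous Nash equilibrium.
Player 1's best replies: L→M; C→B; R→B.
Column's best replies: T→L; M→R; B→R.
The unique mutual best reply is (B, R), giving (8, 6).
Player 1's commitment gain: 8 − 8 = 0.

0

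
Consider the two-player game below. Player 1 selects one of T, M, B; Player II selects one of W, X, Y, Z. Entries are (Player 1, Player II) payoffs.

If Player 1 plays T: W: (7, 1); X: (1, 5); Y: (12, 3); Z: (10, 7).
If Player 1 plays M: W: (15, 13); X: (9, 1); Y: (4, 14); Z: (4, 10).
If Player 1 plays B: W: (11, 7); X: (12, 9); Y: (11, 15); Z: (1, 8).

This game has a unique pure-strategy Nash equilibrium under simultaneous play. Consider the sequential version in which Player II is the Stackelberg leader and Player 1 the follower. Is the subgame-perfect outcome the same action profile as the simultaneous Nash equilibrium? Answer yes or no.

Work backward from Player 1's decision.
- W: Player 1 compares 7, 15, 11 and picks M; Player II would get 13.
- X: Player 1 compares 1, 9, 12 and picks B; Player II would get 9.
- Y: Player 1 compares 12, 4, 11 and picks T; Player II would get 3.
- Z: Player 1 compares 10, 4, 1 and picks T; Player II would get 7.
Maximizing over 13, 9, 3, 7, Player II chooses W. Subgame-perfect outcome: (M, W) with payoffs (15, 13).
Now find the simultaneous Nash equilibrium.
Player 1's best replies: W→M; X→B; Y→T; Z→T.
Player II's best replies: T→Z; M→Y; B→Y.
The unique mutual best reply is (T, Z), giving (10, 7).
Sequential outcome (M, W) differs from the Nash profile (T, Z).

no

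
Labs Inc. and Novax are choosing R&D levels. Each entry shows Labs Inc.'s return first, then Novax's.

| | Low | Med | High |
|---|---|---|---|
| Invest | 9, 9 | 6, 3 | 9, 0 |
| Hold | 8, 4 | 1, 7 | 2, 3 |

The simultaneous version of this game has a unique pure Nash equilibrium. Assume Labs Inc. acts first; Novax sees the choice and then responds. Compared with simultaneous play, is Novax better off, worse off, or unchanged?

Solve by backward induction (Labs Inc. leads).
- Invest: BR = Low, leader payoff 9.
- Hold: BR = Med, leader payoff 1.
Among 9, 1, the best is 9 at Invest. Subgame-perfect outcome: (Invest, Low) with payoffs (9, 9).
For the simultaneous game, intersect best replies.
Labs Inc.'s best replies: Low→Invest; Med→Invest; High→Invest.
Novax's best replies: Invest→Low; Hold→Med.
The unique mutual best reply is (Invest, Low), giving (9, 9).
Novax earns 9 sequentially versus 9 at the Nash outcome: unchanged.

unchanged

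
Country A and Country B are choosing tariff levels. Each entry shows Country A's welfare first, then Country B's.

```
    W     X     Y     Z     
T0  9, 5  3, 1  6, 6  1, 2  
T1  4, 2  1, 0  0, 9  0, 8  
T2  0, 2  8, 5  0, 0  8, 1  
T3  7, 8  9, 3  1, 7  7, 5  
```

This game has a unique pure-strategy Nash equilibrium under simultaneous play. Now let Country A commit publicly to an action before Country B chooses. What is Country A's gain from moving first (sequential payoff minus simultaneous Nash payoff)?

2

Country B best-responds to each possible Country A move:
- T0: Country B compares 5, 1, 6, 2 and picks Y; Country A would get 6.
- T1: Country B compares 2, 0, 9, 8 and picks Y; Country A would get 0.
- T2: Country B compares 2, 5, 0, 1 and picks X; Country A would get 8.
- T3: Country B compares 8, 3, 7, 5 and picks W; Country A would get 7.
Among 6, 0, 8, 7, the best is 8 at T2. Subgame-perfect outcome: (T2, X) with payoffs (8, 5).
Under simultaneous play:
Country A's best replies: W→T0; X→T3; Y→T0; Z→T2.
Country B's best replies: T0→Y; T1→Y; T2→X; T3→W.
Only (T0, Y) has each player best-responding; Nash payoffs (6, 6).
Country A's commitment gain: 8 − 6 = 2.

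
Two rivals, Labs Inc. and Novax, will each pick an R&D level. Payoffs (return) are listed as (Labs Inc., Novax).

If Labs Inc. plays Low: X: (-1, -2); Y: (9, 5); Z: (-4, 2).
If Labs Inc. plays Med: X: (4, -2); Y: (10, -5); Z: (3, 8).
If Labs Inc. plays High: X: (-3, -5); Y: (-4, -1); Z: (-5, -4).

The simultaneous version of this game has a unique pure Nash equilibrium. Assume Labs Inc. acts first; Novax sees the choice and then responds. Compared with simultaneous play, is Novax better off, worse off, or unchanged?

Novax best-responds to each possible Labs Inc. move:
- Low: Novax compares -2, 5, 2 and picks Y; Labs Inc. would get 9.
- Med: Novax compares -2, -5, 8 and picks Z; Labs Inc. would get 3.
- High: Novax compares -5, -1, -4 and picks Y; Labs Inc. would get -4.
Maximizing over 9, 3, -4, Labs Inc. chooses Low. Subgame-perfect outcome: (Low, Y) with payoffs (9, 5).
Now find the simultaneous Nash equilibrium.
Labs Inc.'s best replies: X→Med; Y→Med; Z→Med.
Novax's best replies: Low→Y; Med→Z; High→Y.
Only (Med, Z) has each player best-responding; Nash payoffs (3, 8).
Novax earns 5 sequentially versus 8 at the Nash outcome: worse off.

worse off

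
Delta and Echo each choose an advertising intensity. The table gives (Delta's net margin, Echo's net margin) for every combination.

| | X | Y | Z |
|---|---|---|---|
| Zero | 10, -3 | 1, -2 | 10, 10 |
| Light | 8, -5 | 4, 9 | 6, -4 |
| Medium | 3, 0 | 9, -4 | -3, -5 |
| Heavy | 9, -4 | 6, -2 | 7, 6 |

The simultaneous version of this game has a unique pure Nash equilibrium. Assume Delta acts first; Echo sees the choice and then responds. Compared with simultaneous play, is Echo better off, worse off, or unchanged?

Solve by backward induction (Delta leads).
- Zero: Echo compares -3, -2, 10 and picks Z; Delta would get 10.
- Light: Echo compares -5, 9, -4 and picks Y; Delta would get 4.
- Medium: Echo compares 0, -4, -5 and picks X; Delta would get 3.
- Heavy: Echo compares -4, -2, 6 and picks Z; Delta would get 7.
Maximizing over 10, 4, 3, 7, Delta chooses Zero. Subgame-perfect outcome: (Zero, Z) with payoffs (10, 10).
Now find the simultaneous Nash equilibrium.
Delta's best replies: X→Zero; Y→Medium; Z→Zero.
Echo's best replies: Zero→Z; Light→Y; Medium→X; Heavy→Z.
Only (Zero, Z) has each player best-responding; Nash payoffs (10, 10).
Echo earns 10 sequentially versus 10 at the Nash outcome: unchanged.

unchanged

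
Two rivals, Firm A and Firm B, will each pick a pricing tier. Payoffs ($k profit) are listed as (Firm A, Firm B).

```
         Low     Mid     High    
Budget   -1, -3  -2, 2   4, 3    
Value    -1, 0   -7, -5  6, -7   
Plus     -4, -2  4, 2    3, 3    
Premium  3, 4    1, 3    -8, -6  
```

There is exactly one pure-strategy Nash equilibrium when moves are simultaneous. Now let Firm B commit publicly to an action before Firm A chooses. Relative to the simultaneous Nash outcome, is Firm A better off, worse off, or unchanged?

unchanged

Solve by backward induction (Firm B leads).
- Low: BR = Premium, leader payoff 4.
- Mid: BR = Plus, leader payoff 2.
- High: BR = Value, leader payoff -7.
Firm B's induced payoffs are 4, 2, -7, so Firm B commits to Low. Subgame-perfect outcome: (Premium, Low) with payoffs (3, 4).
For the simultaneous game, intersect best replies.
Firm A's best replies: Low→Premium; Mid→Plus; High→Value.
Firm B's best replies: Budget→High; Value→Low; Plus→High; Premium→Low.
The unique mutual best reply is (Premium, Low), giving (3, 4).
Firm A earns 3 sequentially versus 3 at the Nash outcome: unchanged.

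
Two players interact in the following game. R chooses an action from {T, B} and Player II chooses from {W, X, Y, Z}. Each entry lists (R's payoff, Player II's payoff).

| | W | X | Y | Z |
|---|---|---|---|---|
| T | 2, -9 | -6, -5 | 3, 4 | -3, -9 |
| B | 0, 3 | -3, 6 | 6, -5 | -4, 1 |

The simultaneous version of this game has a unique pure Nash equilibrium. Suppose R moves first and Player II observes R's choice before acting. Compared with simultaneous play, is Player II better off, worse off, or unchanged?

worse off

Solve by backward induction (R leads).
- T → Player II plays Y (best of -9, -5, 4, -9); R gets 3.
- B → Player II plays X (best of 3, 6, -5, 1); R gets -3.
Maximizing over 3, -3, R chooses T. Subgame-perfect outcome: (T, Y) with payoffs (3, 4).
Now find the simultaneous Nash equilibrium.
R's best replies: W→T; X→B; Y→B; Z→T.
Player II's best replies: T→Y; B→X.
Only (B, X) has each player best-responding; Nash payoffs (-3, 6).
Player II earns 4 sequentially versus 6 at the Nash outcome: worse off.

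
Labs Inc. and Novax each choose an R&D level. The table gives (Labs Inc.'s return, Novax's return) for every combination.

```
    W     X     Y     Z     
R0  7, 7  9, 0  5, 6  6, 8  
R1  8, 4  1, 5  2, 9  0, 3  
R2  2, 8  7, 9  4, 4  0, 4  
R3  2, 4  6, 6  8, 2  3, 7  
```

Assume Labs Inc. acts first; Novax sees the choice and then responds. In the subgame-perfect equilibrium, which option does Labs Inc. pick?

R2

Novax best-responds to each possible Labs Inc. move:
- R0: Novax compares 7, 0, 6, 8 and picks Z; Labs Inc. would get 6.
- R1: Novax compares 4, 5, 9, 3 and picks Y; Labs Inc. would get 2.
- R2: Novax compares 8, 9, 4, 4 and picks X; Labs Inc. would get 7.
- R3: Novax compares 4, 6, 2, 7 and picks Z; Labs Inc. would get 3.
Labs Inc.'s induced payoffs are 6, 2, 7, 3, so Labs Inc. commits to R2. Subgame-perfect outcome: (R2, X) with payoffs (7, 9).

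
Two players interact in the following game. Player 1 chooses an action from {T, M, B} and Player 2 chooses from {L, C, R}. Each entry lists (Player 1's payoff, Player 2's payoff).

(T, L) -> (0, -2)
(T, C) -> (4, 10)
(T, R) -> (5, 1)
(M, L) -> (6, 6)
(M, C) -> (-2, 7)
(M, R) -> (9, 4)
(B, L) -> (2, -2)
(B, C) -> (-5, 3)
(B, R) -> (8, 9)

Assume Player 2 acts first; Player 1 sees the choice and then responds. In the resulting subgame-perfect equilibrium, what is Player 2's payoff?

10

Backward induction with Player 2 moving first.
- L: Player 1 compares 0, 6, 2 and picks M; Player 2 would get 6.
- C: Player 1 compares 4, -2, -5 and picks T; Player 2 would get 10.
- R: Player 1 compares 5, 9, 8 and picks M; Player 2 would get 4.
Player 2's induced payoffs are 6, 10, 4, so Player 2 commits to C. Subgame-perfect outcome: (T, C) with payoffs (4, 10).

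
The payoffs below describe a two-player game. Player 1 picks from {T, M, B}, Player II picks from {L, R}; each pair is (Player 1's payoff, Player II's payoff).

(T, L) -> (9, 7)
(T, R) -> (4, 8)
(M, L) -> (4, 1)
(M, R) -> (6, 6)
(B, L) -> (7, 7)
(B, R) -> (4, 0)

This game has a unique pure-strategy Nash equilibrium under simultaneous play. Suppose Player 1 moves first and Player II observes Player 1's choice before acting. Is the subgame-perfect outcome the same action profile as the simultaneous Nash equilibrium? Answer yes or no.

Solve by backward induction (Player 1 leads).
- T: Player II compares 7, 8 and picks R; Player 1 would get 4.
- M: Player II compares 1, 6 and picks R; Player 1 would get 6.
- B: Player II compares 7, 0 and picks L; Player 1 would get 7.
Player 1's induced payoffs are 4, 6, 7, so Player 1 commits to B. Subgame-perfect outcome: (B, L) with payoffs (7, 7).
For the simultaneous game, intersect best replies.
Player 1's best replies: L→T; R→M.
Player II's best replies: T→R; M→R; B→L.
The unique mutual best reply is (M, R), giving (6, 6).
Sequential outcome (B, L) differs from the Nash profile (M, R).

no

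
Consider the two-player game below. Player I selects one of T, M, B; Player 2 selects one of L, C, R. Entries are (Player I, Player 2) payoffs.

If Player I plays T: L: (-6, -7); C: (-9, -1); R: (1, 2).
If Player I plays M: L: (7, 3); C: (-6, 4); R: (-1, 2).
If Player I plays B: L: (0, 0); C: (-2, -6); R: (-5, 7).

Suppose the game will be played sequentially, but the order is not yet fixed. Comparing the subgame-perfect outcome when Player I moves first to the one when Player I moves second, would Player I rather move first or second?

second

If Player I leads: Player 2's best replies are T→R, M→C, B→R; Player I's induced payoffs 1, -6, -5; outcome (T, R), payoffs (1, 2).
If Player 2 leads: Player I's best replies are L→M, C→B, R→T; Player 2's induced payoffs 3, -6, 2; outcome (M, L), payoffs (7, 3).
Player I gets 1 moving first and 7 moving second, so Player I prefers to move second.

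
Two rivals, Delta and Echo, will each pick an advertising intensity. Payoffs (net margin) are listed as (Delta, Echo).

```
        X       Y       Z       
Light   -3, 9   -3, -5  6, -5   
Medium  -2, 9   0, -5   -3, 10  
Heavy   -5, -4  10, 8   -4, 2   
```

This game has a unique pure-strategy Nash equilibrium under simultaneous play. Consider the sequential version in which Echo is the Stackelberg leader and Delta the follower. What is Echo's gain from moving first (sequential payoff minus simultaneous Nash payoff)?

1

Delta best-responds to each possible Echo move:
- X: Delta compares -3, -2, -5 and picks Medium; Echo would get 9.
- Y: Delta compares -3, 0, 10 and picks Heavy; Echo would get 8.
- Z: Delta compares 6, -3, -4 and picks Light; Echo would get -5.
Among 9, 8, -5, the best is 9 at X. Subgame-perfect outcome: (Medium, X) with payoffs (-2, 9).
Under simultaneous play:
Delta's best replies: X→Medium; Y→Heavy; Z→Light.
Echo's best replies: Light→X; Medium→Z; Heavy→Y.
The unique mutual best reply is (Heavy, Y), giving (10, 8).
Echo's commitment gain: 9 − 8 = 1.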